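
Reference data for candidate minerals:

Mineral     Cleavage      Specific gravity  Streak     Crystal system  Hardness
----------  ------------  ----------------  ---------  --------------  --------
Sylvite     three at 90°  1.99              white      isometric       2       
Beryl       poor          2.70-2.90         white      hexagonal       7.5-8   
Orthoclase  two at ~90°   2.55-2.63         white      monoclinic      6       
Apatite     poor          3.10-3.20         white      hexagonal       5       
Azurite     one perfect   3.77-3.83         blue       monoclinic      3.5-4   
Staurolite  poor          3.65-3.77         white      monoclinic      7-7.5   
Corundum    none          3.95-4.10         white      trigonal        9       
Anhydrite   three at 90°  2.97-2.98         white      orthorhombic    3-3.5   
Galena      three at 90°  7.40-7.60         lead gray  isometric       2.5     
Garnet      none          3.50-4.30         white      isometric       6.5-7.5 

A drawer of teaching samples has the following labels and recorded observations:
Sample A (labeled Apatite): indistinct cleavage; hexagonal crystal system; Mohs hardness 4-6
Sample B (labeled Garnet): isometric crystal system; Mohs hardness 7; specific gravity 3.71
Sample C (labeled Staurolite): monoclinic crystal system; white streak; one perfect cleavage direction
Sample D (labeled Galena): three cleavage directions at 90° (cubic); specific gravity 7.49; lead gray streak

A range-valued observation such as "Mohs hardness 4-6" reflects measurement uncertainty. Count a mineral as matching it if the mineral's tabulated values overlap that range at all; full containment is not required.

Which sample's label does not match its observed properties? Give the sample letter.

Sample A: every observation is compatible with the reference values for Apatite.
Sample B: every observation is compatible with the reference values for Garnet.
Sample C: Staurolite has cleavage poor, but the record shows one perfect cleavage direction — this label is wrong.
Sample D: every observation is compatible with the reference values for Galena.
Sample C is the mislabeled one.

C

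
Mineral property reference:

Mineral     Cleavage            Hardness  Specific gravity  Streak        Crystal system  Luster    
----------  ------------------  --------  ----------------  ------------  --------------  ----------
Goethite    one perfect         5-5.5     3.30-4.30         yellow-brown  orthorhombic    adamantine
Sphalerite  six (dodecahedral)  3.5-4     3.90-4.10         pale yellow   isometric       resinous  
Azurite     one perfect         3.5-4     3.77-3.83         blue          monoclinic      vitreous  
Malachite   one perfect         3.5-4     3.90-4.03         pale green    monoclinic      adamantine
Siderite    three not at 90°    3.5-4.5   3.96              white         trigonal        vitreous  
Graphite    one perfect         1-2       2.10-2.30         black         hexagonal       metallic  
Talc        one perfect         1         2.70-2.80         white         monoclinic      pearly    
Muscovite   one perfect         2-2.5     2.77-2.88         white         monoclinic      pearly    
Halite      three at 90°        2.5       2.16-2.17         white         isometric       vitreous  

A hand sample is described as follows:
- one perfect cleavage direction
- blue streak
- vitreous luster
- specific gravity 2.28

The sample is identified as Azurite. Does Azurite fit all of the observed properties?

No

One perfect cleavage direction — consistent with Azurite (cleavage one perfect).
Blue streak — consistent with Azurite (blue streak).
Vitreous luster — consistent with Azurite (vitreous luster).
Specific gravity 2.28 — Azurite has SG 3.77-3.83; a mismatch.
The specific gravity observation rules out Azurite.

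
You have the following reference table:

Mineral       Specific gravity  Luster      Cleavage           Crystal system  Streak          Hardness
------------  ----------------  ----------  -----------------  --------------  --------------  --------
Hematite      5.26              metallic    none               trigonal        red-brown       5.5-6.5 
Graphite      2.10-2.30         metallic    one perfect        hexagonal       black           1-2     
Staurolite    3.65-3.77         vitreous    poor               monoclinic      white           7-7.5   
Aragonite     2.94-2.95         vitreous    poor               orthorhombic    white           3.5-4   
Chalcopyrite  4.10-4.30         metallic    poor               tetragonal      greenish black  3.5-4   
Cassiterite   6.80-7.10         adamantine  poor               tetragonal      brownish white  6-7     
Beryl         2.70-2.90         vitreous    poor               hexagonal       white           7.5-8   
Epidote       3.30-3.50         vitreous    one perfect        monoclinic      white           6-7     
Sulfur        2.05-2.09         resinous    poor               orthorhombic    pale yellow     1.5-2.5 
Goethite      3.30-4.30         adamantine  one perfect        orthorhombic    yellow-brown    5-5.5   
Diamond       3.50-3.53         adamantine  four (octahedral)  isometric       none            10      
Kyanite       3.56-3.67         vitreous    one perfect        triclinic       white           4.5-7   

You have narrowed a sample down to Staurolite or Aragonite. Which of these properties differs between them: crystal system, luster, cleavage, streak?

crystal system

Crystal system: Staurolite monoclinic, Aragonite orthorhombic — distinct.
Luster: both vitreous — identical.
Cleavage: both poor — identical.
Streak: both white — identical.
Of the listed properties, crystal system is the one that separates them.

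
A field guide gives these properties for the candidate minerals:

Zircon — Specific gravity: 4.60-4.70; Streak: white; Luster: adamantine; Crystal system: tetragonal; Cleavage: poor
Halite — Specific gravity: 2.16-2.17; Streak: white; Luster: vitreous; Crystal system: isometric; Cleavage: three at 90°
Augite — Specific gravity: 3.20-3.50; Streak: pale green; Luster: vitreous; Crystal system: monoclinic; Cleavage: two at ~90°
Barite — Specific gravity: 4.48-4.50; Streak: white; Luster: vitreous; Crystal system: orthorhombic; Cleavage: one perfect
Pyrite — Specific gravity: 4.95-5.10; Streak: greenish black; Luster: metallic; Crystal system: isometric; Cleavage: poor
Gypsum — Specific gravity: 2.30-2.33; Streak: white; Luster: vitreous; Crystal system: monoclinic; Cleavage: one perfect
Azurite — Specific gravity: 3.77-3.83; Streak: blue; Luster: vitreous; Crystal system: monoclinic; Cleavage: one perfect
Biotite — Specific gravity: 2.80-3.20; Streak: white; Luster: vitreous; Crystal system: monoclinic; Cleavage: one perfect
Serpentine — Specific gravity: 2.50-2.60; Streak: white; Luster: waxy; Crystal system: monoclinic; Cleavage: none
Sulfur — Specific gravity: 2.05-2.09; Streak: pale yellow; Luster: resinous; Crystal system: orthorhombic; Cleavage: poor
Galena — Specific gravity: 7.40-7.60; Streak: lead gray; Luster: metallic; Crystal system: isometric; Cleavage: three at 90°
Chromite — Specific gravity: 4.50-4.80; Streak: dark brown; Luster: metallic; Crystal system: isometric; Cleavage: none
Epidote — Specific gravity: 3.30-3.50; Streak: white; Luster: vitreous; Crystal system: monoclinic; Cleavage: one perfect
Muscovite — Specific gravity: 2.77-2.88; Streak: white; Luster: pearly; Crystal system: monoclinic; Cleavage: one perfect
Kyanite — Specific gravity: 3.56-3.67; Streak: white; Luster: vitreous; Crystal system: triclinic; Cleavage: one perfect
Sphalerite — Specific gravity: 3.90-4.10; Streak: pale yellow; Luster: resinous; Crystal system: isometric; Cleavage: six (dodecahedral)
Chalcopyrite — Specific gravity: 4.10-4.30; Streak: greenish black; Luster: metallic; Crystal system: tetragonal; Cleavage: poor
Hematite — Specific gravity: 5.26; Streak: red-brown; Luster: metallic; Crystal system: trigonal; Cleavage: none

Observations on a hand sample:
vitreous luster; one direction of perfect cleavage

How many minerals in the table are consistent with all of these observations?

Vitreous luster: only Halite, Augite, Barite, Gypsum, Azurite, Biotite, Epidote, Kyanite remain.
One direction of perfect cleavage excludes Halite, Augite.
The minerals that satisfy all observations are Azurite, Barite, Biotite, Epidote, Gypsum, Kyanite.
That is 6 minerals.

6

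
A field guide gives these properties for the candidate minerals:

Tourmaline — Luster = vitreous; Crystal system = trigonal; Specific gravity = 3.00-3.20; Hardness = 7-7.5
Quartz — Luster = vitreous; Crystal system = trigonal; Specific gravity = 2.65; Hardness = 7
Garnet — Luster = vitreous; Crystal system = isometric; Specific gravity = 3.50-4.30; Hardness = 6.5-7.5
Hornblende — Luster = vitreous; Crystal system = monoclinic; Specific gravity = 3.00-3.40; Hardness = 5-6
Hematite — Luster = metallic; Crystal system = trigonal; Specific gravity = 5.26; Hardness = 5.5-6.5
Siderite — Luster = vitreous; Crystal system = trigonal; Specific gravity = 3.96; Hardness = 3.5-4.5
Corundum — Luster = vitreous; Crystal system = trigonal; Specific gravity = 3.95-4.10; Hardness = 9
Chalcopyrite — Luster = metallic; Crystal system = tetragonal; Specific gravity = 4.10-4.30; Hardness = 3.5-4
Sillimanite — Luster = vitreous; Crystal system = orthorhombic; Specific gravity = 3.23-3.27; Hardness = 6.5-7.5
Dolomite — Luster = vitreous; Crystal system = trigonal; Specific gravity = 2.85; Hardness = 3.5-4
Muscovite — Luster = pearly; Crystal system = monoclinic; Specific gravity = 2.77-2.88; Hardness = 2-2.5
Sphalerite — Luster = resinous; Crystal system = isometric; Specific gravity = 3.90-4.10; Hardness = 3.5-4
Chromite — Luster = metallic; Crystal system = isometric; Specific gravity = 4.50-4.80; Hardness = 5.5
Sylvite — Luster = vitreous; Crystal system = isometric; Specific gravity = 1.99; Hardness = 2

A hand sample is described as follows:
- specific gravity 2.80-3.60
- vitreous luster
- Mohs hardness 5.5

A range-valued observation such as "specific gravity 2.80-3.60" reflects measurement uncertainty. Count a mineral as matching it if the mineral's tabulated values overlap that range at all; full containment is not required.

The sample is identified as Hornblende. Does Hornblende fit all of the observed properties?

Specific gravity 2.80-3.60 — fits Hornblende (SG 3.00-3.40).
Vitreous luster — fits Hornblende (vitreous luster).
Mohs hardness 5.5 — fits Hornblende (hardness 5-6).
Every observed property is compatible with the reference values for Hornblende.

Yes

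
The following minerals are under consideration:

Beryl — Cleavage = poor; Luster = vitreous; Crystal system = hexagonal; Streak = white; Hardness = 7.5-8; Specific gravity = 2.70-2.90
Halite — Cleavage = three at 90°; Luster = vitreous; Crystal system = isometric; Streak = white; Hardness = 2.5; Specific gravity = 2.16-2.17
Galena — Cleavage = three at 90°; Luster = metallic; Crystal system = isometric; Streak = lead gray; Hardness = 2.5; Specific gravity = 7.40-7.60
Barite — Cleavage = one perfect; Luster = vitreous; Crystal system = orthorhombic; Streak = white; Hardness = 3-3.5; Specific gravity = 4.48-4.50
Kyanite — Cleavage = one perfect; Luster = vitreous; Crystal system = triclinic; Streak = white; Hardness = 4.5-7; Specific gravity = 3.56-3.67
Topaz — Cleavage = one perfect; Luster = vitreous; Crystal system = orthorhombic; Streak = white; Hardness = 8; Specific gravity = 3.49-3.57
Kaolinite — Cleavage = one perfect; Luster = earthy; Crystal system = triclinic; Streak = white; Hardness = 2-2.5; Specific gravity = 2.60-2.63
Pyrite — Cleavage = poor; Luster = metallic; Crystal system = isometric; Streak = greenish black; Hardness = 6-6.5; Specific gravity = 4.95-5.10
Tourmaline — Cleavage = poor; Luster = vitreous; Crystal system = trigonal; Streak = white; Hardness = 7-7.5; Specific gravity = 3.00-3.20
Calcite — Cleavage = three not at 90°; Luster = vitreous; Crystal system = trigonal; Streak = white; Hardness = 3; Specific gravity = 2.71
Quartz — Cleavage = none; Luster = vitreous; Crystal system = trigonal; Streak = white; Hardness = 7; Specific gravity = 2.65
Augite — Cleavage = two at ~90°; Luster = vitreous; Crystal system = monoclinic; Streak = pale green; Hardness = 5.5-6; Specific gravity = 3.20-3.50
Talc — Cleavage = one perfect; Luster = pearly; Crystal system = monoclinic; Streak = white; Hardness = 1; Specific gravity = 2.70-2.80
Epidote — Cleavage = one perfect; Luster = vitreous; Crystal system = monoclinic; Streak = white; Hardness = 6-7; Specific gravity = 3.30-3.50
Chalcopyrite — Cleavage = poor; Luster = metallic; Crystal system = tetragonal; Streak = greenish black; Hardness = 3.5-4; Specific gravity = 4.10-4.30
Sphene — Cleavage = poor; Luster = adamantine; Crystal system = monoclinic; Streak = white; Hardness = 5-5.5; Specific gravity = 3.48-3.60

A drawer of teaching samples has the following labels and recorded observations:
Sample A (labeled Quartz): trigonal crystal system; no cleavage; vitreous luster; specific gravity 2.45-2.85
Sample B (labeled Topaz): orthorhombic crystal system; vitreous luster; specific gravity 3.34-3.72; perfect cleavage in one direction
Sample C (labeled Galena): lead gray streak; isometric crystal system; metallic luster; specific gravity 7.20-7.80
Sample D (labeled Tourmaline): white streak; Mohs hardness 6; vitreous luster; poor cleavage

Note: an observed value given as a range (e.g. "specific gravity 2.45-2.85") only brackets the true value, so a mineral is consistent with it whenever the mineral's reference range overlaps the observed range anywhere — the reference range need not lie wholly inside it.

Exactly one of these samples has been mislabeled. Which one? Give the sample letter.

Sample A: all recorded properties match Quartz.
Sample B: all recorded properties match Topaz.
Sample C: all recorded properties match Galena.
Sample D: Mohs hardness 6 is outside the reference for Tourmaline (hardness 7-7.5) — mislabeled.
The mislabeled specimen is D.

D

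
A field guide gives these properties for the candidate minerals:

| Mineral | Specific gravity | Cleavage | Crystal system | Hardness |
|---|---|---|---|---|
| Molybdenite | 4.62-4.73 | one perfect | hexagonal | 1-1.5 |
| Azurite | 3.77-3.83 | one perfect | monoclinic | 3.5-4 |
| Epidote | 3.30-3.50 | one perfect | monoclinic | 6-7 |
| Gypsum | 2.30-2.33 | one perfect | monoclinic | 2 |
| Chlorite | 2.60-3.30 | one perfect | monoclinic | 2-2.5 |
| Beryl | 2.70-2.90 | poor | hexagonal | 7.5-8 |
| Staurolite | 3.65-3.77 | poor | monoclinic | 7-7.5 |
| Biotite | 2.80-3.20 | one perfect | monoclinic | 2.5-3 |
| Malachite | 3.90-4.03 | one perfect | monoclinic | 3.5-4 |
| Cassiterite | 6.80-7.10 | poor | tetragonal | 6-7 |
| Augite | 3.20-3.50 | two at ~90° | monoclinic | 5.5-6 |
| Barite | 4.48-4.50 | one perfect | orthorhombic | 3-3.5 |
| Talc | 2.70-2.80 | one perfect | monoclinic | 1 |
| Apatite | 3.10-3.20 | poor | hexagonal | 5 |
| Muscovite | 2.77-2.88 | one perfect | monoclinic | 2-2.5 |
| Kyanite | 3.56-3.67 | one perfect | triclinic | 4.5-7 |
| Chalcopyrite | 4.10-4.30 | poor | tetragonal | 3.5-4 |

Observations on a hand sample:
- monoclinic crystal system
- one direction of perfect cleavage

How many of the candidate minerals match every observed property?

8

Monoclinic crystal system: Azurite, Epidote, Gypsum, Chlorite, Staurolite, Biotite, Malachite, Augite, Talc, Muscovite remain.
One direction of perfect cleavage eliminates Staurolite, Augite.
Remaining candidates: Azurite, Biotite, Chlorite, Epidote, Gypsum, Malachite, Muscovite, Talc.
That is 8 minerals.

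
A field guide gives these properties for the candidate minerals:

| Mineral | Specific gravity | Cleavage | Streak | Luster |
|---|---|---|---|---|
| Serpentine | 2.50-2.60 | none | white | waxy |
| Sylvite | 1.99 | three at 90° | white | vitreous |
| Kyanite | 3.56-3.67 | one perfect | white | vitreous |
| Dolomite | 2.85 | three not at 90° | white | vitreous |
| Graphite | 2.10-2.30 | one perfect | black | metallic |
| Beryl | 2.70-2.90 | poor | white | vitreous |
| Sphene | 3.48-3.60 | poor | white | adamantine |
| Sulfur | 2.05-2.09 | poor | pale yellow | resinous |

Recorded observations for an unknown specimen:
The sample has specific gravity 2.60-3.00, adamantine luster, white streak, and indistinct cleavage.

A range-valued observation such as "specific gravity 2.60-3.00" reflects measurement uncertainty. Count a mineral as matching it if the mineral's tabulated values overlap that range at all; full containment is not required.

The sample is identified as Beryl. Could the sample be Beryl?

Specific gravity 2.60-3.00 — fits Beryl (SG 2.70-2.90).
Adamantine luster — Beryl has vitreous luster; inconsistent.
White streak — fits Beryl (white streak).
Indistinct cleavage — fits Beryl (cleavage poor).
The luster observation rules out Beryl.

No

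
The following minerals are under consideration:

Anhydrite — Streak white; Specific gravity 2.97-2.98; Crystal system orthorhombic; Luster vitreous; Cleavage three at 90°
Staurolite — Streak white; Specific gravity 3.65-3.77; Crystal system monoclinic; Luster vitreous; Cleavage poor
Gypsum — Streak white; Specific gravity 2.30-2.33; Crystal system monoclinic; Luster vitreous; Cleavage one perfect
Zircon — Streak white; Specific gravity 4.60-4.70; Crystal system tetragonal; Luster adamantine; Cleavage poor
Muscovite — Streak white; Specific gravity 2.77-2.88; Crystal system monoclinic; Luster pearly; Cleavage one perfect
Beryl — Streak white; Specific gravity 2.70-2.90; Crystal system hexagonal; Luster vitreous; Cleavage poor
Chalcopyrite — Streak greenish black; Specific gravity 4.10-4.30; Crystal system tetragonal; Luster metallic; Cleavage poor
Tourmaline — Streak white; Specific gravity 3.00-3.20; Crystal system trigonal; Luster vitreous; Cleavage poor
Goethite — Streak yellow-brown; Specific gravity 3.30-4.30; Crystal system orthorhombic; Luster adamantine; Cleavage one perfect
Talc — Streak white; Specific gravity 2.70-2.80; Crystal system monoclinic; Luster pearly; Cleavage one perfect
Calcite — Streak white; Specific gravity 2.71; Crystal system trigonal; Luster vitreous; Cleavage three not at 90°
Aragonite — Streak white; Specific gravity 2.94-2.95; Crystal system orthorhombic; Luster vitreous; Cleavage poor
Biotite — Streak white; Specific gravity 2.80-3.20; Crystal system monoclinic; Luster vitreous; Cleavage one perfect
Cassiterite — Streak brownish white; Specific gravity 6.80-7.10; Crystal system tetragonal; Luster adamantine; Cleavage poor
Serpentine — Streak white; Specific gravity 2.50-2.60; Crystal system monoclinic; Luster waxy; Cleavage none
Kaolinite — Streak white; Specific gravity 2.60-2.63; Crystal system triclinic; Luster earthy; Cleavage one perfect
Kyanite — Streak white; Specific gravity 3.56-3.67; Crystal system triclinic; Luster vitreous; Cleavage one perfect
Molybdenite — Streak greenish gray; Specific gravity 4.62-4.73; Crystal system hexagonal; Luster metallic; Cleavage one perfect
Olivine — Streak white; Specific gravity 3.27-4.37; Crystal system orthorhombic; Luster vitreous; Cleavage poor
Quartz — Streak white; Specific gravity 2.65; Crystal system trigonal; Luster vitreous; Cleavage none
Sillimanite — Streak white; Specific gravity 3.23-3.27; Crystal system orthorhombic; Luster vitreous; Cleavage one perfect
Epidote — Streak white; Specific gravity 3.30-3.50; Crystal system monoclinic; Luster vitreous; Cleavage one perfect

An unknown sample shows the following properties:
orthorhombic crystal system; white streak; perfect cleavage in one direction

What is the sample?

Orthorhombic crystal system — Anhydrite, Goethite, Aragonite, Olivine, Sillimanite remain.
White streak is inconsistent with Goethite.
Perfect cleavage in one direction — only Sillimanite remains.
The only mineral consistent with every observation is Sillimanite.

Sillimanite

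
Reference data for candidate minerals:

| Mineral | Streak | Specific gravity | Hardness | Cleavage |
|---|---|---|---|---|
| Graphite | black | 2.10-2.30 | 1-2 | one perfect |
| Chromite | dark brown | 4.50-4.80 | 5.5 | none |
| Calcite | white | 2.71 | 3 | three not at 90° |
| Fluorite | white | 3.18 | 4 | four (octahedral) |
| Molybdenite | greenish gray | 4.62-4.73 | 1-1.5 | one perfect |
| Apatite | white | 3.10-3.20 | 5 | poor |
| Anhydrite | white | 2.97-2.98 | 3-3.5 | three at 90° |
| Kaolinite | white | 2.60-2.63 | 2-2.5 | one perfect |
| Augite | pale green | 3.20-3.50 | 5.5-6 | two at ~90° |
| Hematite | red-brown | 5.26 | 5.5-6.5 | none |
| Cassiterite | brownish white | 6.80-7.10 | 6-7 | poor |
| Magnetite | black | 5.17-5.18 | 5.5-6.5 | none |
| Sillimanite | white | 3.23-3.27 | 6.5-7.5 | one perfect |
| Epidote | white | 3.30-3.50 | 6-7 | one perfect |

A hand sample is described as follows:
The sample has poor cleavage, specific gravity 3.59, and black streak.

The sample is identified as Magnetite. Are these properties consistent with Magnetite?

Inconsistent

Poor cleavage — Magnetite has cleavage none; a mismatch.
Specific gravity 3.59 — Magnetite has SG 5.17-5.18; a mismatch.
Black streak — matches Magnetite (black streak).
2 of the observed properties are inconsistent with Magnetite.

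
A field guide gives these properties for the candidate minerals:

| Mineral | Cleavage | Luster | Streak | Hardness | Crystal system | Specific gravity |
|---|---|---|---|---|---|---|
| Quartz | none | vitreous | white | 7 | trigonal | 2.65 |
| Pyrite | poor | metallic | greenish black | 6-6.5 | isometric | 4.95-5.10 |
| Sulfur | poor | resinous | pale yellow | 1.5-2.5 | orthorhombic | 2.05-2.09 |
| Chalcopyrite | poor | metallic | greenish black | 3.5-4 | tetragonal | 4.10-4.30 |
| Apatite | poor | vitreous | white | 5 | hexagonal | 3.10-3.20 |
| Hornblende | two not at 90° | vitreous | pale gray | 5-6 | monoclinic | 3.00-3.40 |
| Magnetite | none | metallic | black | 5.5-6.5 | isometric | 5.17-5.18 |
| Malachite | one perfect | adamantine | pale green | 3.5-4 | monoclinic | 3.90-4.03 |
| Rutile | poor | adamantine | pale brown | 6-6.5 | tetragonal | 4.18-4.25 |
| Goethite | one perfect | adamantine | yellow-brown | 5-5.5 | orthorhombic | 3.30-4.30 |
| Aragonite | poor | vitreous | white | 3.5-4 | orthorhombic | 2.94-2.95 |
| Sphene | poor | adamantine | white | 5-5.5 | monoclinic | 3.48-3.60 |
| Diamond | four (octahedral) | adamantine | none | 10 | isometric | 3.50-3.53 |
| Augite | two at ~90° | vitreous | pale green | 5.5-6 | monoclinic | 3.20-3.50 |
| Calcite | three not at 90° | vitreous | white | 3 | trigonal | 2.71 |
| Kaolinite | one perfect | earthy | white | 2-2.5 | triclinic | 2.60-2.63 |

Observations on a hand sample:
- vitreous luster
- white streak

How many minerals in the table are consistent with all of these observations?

Vitreous luster — narrows the field to Quartz, Apatite, Hornblende, Aragonite, Augite, Calcite.
White streak eliminates Hornblende, Augite.
Remaining candidates: Apatite, Aragonite, Calcite, Quartz.
That is 4 minerals.

4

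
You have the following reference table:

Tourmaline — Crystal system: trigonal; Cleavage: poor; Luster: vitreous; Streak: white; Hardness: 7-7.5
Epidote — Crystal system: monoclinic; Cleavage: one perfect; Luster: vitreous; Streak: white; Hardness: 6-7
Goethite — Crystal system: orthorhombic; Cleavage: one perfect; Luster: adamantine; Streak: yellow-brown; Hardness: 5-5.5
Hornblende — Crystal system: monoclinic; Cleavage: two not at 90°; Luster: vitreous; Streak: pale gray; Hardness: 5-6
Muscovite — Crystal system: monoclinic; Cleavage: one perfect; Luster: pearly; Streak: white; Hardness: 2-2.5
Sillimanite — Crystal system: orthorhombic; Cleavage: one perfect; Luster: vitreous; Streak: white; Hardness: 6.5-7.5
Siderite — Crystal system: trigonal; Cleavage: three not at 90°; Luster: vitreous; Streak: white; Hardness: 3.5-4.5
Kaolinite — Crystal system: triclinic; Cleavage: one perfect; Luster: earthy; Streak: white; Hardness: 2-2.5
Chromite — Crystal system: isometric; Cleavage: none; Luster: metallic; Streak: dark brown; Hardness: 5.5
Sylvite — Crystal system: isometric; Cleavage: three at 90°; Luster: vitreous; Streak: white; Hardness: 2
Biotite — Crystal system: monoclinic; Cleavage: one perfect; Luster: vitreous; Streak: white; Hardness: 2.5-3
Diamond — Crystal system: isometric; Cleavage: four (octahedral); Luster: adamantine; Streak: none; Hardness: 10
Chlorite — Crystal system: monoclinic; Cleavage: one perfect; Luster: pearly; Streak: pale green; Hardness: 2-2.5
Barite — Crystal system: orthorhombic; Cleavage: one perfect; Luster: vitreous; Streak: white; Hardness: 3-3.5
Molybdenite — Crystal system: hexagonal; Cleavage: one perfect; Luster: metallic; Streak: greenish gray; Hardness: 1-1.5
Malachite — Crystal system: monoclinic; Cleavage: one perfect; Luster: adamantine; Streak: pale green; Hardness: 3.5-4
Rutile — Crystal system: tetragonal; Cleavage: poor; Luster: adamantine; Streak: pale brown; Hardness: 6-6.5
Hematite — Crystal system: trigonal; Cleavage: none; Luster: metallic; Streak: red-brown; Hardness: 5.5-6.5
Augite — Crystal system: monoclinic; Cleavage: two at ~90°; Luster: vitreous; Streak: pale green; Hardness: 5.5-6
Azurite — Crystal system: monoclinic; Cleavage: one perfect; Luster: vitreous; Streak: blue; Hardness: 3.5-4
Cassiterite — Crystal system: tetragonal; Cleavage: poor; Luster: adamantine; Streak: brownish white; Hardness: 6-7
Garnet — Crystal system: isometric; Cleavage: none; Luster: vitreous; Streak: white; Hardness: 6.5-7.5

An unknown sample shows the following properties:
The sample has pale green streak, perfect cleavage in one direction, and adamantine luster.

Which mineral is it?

Malachite

Pale green streak — only Chlorite, Malachite, Augite remain.
Perfect cleavage in one direction eliminates Augite.
Adamantine luster is inconsistent with Chlorite.
Only Malachite satisfies all observations.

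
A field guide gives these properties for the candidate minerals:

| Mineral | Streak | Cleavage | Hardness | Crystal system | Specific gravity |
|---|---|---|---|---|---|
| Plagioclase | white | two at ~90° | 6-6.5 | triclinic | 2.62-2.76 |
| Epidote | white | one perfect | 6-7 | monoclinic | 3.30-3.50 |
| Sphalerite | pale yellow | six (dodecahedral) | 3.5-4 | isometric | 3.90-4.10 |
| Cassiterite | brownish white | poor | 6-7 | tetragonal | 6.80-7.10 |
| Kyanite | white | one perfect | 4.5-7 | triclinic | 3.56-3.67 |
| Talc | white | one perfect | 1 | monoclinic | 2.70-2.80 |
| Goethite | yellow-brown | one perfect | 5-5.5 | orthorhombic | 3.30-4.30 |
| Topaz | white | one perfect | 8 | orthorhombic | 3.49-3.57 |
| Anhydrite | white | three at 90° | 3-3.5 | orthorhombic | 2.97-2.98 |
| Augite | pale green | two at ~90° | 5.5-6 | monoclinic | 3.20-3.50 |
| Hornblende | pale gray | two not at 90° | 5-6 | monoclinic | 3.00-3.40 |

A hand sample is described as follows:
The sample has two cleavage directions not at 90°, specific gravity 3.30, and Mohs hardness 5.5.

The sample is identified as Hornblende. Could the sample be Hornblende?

Consistent

Two cleavage directions not at 90° — is consistent with Hornblende (cleavage two not at 90°).
Specific gravity 3.30 — is consistent with Hornblende (SG 3.00-3.40).
Mohs hardness 5.5 — is consistent with Hornblende (hardness 5-6).
Every observed property is compatible with the reference values for Hornblende.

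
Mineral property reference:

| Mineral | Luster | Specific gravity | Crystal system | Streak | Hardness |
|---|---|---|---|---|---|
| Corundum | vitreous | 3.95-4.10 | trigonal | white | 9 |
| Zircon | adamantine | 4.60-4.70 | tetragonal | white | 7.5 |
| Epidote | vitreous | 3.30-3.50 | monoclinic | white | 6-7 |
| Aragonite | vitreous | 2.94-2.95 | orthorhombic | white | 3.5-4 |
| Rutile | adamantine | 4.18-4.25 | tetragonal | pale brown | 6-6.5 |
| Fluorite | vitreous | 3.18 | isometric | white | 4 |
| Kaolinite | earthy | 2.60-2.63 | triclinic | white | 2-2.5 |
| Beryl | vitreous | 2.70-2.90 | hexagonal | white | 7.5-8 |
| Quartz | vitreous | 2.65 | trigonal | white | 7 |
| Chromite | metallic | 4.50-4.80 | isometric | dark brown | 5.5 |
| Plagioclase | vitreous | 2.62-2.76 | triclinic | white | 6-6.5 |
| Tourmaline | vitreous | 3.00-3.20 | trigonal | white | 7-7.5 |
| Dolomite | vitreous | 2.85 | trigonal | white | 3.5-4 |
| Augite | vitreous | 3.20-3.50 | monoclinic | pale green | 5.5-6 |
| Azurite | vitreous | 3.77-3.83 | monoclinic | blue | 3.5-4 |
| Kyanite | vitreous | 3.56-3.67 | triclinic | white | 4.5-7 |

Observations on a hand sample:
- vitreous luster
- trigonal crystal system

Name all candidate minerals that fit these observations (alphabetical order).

Vitreous luster eliminates Zircon, Rutile, Kaolinite, Chromite.
Trigonal crystal system — leaves Corundum, Quartz, Tourmaline, Dolomite.
Remaining candidates: Corundum, Dolomite, Quartz, Tourmaline.

Corundum, Dolomite, Quartz, Tourmaline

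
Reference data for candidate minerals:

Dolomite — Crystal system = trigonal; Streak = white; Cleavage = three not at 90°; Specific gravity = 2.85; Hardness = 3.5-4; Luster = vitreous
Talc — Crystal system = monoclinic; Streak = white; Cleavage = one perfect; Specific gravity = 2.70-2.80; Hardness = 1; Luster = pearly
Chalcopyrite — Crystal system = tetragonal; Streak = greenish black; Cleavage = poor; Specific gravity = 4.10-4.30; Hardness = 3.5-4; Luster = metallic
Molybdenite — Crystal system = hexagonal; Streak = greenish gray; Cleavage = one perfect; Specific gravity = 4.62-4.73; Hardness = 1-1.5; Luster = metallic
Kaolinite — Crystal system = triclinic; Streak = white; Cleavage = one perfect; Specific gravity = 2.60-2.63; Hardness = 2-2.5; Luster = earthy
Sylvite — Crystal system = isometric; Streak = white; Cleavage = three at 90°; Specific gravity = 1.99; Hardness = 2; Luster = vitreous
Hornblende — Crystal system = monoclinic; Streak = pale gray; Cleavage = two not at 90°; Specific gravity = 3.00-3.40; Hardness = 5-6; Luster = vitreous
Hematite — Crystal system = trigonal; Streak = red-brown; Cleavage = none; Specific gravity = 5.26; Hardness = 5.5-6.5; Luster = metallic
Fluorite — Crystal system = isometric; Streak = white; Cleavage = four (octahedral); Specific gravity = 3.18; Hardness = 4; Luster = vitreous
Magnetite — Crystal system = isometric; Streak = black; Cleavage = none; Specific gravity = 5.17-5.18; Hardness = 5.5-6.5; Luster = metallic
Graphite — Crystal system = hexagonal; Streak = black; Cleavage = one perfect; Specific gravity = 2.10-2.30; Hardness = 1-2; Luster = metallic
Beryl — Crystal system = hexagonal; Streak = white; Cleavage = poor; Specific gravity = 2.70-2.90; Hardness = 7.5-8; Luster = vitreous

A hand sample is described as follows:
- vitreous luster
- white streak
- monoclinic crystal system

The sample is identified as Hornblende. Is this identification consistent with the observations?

No

Vitreous luster — matches Hornblende (vitreous luster).
White streak — Hornblende has pale gray streak; a mismatch.
Monoclinic crystal system — matches Hornblende (monoclinic system).
The streak observation rules out Hornblende.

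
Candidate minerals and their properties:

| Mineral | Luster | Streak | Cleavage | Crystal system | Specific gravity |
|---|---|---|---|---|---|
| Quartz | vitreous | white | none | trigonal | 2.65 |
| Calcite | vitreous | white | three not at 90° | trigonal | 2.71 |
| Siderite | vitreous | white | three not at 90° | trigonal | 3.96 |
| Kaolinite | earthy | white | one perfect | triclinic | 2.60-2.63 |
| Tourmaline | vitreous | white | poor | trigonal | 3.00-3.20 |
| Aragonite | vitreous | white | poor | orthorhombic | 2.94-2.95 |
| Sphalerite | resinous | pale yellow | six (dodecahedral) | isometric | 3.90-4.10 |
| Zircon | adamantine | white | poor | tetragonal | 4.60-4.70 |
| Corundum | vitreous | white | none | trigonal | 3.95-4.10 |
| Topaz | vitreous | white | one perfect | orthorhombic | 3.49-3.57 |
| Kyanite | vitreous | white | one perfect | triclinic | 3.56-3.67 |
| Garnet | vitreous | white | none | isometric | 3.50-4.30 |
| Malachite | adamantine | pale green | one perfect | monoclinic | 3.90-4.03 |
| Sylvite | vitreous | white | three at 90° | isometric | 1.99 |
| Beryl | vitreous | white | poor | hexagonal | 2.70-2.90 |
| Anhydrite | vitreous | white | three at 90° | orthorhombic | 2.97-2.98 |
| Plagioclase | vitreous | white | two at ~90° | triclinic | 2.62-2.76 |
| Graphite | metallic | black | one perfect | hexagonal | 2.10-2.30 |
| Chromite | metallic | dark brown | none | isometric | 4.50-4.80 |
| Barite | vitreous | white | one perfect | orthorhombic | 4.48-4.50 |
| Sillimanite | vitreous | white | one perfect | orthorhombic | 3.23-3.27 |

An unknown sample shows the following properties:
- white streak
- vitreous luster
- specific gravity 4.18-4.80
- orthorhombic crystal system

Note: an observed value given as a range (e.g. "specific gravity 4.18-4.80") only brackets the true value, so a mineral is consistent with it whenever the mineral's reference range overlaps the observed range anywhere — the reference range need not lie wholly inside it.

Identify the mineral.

Barite

White streak is inconsistent with Sphalerite, Malachite, Graphite, Chromite.
Vitreous luster is inconsistent with Kaolinite, Zircon.
Specific gravity 4.18-4.80: narrows the field to Garnet, Barite.
Orthorhombic crystal system is inconsistent with Garnet.
The only mineral consistent with every observation is Barite.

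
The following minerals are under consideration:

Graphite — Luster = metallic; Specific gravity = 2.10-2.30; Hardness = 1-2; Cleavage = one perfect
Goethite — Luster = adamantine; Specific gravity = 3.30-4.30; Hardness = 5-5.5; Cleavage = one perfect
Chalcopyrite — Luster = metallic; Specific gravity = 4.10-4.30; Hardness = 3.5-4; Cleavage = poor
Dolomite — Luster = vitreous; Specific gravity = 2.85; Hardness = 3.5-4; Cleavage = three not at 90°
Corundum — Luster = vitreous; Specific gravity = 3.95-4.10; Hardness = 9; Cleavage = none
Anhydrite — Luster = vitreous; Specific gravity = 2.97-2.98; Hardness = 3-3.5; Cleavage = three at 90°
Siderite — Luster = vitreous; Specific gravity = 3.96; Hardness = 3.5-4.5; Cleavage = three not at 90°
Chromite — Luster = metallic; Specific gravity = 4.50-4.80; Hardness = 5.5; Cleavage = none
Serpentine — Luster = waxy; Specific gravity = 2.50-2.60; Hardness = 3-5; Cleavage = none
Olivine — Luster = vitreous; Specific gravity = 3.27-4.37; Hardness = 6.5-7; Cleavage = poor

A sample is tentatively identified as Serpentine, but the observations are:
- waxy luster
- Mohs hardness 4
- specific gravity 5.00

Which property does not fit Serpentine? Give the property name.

Waxy luster: Serpentine has waxy luster — agrees.
Mohs hardness 4: Serpentine has hardness 3-5 — agrees.
Specific gravity 5.00: Serpentine has SG 2.50-2.60 — outside the reference range.
Only the specific gravity is inconsistent.

specific gravity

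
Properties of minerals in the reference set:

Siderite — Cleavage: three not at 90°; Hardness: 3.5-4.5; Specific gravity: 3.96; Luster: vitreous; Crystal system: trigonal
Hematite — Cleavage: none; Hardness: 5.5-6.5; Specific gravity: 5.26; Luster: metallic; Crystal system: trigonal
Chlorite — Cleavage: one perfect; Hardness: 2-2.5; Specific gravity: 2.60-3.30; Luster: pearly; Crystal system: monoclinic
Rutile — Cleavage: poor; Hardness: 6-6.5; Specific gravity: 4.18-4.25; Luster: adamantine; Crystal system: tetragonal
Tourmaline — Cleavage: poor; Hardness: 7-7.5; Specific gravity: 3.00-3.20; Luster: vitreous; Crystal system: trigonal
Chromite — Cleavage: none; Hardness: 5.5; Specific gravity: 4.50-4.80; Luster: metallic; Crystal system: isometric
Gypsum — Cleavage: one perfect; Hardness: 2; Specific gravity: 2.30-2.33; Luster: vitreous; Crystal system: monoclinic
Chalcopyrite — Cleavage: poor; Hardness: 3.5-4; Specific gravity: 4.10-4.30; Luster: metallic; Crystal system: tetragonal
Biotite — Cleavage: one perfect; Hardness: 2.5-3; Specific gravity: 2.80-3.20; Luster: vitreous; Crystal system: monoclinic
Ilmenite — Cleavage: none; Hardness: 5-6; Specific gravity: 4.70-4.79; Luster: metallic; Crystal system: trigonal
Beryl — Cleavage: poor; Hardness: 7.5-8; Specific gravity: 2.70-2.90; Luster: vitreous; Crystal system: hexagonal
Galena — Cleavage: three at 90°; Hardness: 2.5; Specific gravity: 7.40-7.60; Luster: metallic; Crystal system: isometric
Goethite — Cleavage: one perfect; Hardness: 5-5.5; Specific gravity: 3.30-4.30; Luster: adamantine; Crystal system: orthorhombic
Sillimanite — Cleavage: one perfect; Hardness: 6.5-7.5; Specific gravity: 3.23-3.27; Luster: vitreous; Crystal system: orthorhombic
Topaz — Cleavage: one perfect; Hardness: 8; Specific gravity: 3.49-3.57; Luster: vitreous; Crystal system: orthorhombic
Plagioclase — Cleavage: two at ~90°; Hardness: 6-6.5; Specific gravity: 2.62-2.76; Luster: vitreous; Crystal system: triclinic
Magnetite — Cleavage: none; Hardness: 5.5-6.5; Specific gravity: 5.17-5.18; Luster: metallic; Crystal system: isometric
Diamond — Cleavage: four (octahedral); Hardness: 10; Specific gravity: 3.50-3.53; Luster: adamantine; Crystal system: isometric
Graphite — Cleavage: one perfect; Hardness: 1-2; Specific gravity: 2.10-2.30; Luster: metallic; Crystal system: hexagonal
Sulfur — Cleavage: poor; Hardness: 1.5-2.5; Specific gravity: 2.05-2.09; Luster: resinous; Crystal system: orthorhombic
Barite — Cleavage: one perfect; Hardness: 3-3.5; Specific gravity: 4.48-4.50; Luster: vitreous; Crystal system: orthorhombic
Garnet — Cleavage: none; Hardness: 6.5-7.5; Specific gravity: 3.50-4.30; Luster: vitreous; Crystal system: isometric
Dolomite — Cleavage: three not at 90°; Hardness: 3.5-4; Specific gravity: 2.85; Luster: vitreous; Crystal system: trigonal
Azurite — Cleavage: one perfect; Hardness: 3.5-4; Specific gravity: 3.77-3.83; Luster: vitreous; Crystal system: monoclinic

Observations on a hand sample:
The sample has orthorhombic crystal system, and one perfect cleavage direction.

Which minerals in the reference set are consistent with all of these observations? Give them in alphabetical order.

Barite, Goethite, Sillimanite, Topaz

Orthorhombic crystal system: leaves Goethite, Sillimanite, Topaz, Sulfur, Barite.
One perfect cleavage direction is inconsistent with Sulfur.
The minerals that satisfy all observations are Barite, Goethite, Sillimanite, Topaz.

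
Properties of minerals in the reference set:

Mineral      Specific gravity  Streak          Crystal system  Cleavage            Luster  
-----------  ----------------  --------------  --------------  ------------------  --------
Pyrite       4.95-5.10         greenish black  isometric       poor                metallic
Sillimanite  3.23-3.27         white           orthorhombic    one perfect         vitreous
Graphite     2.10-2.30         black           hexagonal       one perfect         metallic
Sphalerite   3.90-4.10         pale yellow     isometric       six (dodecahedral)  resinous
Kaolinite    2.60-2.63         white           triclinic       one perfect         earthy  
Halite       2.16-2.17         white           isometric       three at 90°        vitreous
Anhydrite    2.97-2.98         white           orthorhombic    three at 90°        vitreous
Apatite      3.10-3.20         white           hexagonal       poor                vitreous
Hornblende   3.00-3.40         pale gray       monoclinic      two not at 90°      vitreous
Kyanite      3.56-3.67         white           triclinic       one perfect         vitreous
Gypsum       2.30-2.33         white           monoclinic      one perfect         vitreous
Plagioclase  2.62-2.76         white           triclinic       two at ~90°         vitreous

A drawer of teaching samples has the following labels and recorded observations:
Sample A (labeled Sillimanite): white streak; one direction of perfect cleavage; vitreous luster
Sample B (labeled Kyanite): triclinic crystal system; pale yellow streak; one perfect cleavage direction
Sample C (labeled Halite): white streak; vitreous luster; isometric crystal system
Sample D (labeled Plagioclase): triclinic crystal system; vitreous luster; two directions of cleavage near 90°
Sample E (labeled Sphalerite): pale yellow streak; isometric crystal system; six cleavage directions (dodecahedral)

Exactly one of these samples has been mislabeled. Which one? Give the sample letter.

Sample A: all recorded properties match Sillimanite.
Sample B: pale yellow streak is outside the reference for Kyanite (white streak) — mislabeled.
Sample C: all recorded properties match Halite.
Sample D: all recorded properties match Plagioclase.
Sample E: all recorded properties match Sphalerite.
Only sample B is inconsistent with its label.

B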